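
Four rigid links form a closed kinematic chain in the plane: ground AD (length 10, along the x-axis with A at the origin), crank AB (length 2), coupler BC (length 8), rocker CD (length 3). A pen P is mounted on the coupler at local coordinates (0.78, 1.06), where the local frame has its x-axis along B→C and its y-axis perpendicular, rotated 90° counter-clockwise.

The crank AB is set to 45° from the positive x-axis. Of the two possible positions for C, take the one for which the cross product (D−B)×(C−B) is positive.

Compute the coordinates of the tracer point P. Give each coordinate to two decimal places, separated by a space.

A=(0,0), D=(10.00,0)
B = A + 2.00·(cos45°, sin45°) = (1.4142, 1.4142)
|BD| = 8.7015
circle(B,8.00) ∩ circle(D,3.00): a=7.5111, h=2.7537
  candidates: C₊=(9.2730,2.9106) cross=23.962; C₋=(8.3779,-2.5237) cross=-23.962
  mode + wants cross > 0 → take C=(9.2730,2.9106) (cross=23.962)
ex = (C−B)/|BC| = (0.9824,0.1870); ey = (-0.1870,0.9824)
P = B + 0.78·ex + 1.06·ey = (1.9822,2.6014)

1.98 2.60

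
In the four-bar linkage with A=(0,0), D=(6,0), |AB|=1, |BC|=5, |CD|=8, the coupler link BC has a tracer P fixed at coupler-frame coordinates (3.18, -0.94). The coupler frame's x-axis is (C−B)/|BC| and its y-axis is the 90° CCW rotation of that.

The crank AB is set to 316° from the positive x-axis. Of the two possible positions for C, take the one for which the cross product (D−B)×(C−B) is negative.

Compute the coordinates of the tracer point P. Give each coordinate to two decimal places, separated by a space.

A=(0,0), D=(6.00,0)
B = A + 1.00·(cos316°, sin316°) = (0.7193, -0.6947)
|BD| = 5.3262
circle(B,5.00) ∩ circle(D,8.00): a=-0.9981, h=4.8994
  candidates: C₊=(-0.9092,4.0327) cross=26.095; C₋=(0.3688,-5.6824) cross=-26.095
  mode - wants cross < 0 → take C=(0.3688,-5.6824) (cross=-26.095)
ex = (C−B)/|BC| = (-0.0701,-0.9975); ey = (0.9975,-0.0701)
P = B + 3.18·ex + -0.94·ey = (-0.4413,-3.8009)

-0.44 -3.80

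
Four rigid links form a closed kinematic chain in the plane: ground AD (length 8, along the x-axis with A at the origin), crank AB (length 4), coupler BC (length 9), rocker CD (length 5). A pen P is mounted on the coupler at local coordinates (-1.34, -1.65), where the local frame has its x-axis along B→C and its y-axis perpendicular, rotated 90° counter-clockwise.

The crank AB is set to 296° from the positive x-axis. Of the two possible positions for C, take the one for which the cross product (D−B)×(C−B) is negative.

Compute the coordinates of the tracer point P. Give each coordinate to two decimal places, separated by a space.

A=(0,0), D=(8.00,0)
B = A + 4.00·(cos296°, sin296°) = (1.7535, -3.5952)
|BD| = 7.2072
circle(B,9.00) ∩ circle(D,5.00): a=7.4886, h=4.9921
  candidates: C₊=(5.7537,4.4670) cross=35.979; C₋=(10.7341,-4.1863) cross=-35.979
  mode - wants cross < 0 → take C=(10.7341,-4.1863) (cross=-35.979)
ex = (C−B)/|BC| = (0.9978,-0.0657); ey = (0.0657,0.9978)
P = B + -1.34·ex + -1.65·ey = (0.3080,-5.1536)

0.31 -5.15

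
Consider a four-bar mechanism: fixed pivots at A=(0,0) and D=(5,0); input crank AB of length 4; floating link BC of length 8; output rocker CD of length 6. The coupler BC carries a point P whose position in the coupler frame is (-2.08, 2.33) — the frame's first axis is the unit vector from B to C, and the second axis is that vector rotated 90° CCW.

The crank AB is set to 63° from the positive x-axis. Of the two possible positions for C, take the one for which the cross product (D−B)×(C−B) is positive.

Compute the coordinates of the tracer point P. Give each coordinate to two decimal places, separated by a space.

-0.27 5.89

A=(0,0), D=(5.00,0)
B = A + 4.00·(cos63°, sin63°) = (1.8160, 3.5640)
|BD| = 4.7792
circle(B,8.00) ∩ circle(D,6.00): a=5.3190, h=5.9757
  candidates: C₊=(9.8159,3.5786) cross=28.559; C₋=(0.9033,-4.3837) cross=-28.559
  mode + wants cross > 0 → take C=(9.8159,3.5786) (cross=28.559)
ex = (C−B)/|BC| = (1.0000,0.0018); ey = (-0.0018,1.0000)
P = B + -2.08·ex + 2.33·ey = (-0.2683,5.8902)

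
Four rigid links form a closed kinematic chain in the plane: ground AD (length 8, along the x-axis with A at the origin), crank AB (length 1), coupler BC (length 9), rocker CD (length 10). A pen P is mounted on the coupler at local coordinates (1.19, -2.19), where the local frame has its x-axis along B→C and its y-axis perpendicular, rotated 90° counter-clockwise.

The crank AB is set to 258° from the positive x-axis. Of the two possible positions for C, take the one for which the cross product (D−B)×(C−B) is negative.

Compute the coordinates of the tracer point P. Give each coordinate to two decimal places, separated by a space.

-1.65 -3.01

A=(0,0), D=(8.00,0)
B = A + 1.00·(cos258°, sin258°) = (-0.2079, -0.9781)
|BD| = 8.2660
circle(B,9.00) ∩ circle(D,10.00): a=2.9837, h=8.4910
  candidates: C₊=(1.7501,7.8063) cross=70.187; C₋=(3.7596,-9.0564) cross=-70.187
  mode - wants cross < 0 → take C=(3.7596,-9.0564) (cross=-70.187)
ex = (C−B)/|BC| = (0.4408,-0.8976); ey = (0.8976,0.4408)
P = B + 1.19·ex + -2.19·ey = (-1.6490,-3.0117)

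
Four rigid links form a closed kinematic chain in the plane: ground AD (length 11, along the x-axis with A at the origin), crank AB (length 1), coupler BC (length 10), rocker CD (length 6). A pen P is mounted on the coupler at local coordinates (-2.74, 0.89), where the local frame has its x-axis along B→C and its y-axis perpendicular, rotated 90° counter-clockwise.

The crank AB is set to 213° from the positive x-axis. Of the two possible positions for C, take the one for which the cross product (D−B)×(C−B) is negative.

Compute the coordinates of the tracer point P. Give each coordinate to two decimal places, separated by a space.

A=(0,0), D=(11.00,0)
B = A + 1.00·(cos213°, sin213°) = (-0.8387, -0.5446)
|BD| = 11.8512
circle(B,10.00) ∩ circle(D,6.00): a=8.6257, h=5.0593
  candidates: C₊=(7.5455,4.9057) cross=59.959; C₋=(8.0105,-5.2022) cross=-59.959
  mode - wants cross < 0 → take C=(8.0105,-5.2022) (cross=-59.959)
ex = (C−B)/|BC| = (0.8849,-0.4658); ey = (0.4658,0.8849)
P = B + -2.74·ex + 0.89·ey = (-2.8488,1.5191)

-2.85 1.52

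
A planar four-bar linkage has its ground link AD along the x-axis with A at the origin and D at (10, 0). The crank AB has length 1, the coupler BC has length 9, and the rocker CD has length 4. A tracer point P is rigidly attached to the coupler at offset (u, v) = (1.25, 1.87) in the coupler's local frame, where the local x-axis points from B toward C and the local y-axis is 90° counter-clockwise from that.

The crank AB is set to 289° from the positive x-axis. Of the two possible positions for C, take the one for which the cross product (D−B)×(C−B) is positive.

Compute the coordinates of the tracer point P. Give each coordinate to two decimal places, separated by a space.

0.48 1.30

A=(0,0), D=(10.00,0)
B = A + 1.00·(cos289°, sin289°) = (0.3256, -0.9455)
|BD| = 9.7205
circle(B,9.00) ∩ circle(D,4.00): a=8.2037, h=3.7012
  candidates: C₊=(8.1303,3.5362) cross=35.978; C₋=(8.8504,-3.8312) cross=-35.978
  mode + wants cross > 0 → take C=(8.1303,3.5362) (cross=35.978)
ex = (C−B)/|BC| = (0.8672,0.4980); ey = (-0.4980,0.8672)
P = B + 1.25·ex + 1.87·ey = (0.4784,1.2986)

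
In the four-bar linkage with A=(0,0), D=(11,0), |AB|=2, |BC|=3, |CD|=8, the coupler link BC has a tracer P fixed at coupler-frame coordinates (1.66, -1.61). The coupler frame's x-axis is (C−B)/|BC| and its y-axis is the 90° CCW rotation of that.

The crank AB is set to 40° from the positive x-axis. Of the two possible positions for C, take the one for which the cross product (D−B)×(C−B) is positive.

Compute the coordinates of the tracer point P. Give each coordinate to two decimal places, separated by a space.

A=(0,0), D=(11.00,0)
B = A + 2.00·(cos40°, sin40°) = (1.5321, 1.2856)
|BD| = 9.5548
circle(B,3.00) ∩ circle(D,8.00): a=1.8993, h=2.3222
  candidates: C₊=(3.7265,3.3312) cross=22.189; C₋=(3.1016,-1.2711) cross=-22.189
  mode + wants cross > 0 → take C=(3.7265,3.3312) (cross=22.189)
ex = (C−B)/|BC| = (0.7315,0.6819); ey = (-0.6819,0.7315)
P = B + 1.66·ex + -1.61·ey = (3.8441,1.2398)

3.84 1.24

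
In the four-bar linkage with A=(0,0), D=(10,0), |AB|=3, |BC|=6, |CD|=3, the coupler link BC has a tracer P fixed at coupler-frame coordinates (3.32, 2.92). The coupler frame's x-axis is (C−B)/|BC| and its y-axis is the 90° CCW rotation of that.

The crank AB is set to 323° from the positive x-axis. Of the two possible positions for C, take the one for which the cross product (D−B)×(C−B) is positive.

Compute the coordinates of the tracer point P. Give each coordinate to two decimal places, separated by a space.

A=(0,0), D=(10.00,0)
B = A + 3.00·(cos323°, sin323°) = (2.3959, -1.8054)
|BD| = 7.8155
circle(B,6.00) ∩ circle(D,3.00): a=5.6351, h=2.0605
  candidates: C₊=(7.4026,1.5011) cross=16.104; C₋=(8.3546,-2.5085) cross=-16.104
  mode + wants cross > 0 → take C=(7.4026,1.5011) (cross=16.104)
ex = (C−B)/|BC| = (0.8344,0.5511); ey = (-0.5511,0.8344)
P = B + 3.32·ex + 2.92·ey = (3.5571,2.4608)

3.56 2.46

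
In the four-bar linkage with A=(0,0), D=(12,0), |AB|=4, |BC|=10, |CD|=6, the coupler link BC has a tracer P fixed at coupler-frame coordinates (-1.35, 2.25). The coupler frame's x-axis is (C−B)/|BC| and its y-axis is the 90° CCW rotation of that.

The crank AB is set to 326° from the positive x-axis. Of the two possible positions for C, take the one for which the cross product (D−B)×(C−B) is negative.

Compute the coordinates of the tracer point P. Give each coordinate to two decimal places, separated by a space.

2.90 0.35

A=(0,0), D=(12.00,0)
B = A + 4.00·(cos326°, sin326°) = (3.3162, -2.2368)
|BD| = 8.9673
circle(B,10.00) ∩ circle(D,6.00): a=8.0522, h=5.9298
  candidates: C₊=(9.6347,5.5141) cross=53.174; C₋=(12.5929,-5.9706) cross=-53.174
  mode - wants cross < 0 → take C=(12.5929,-5.9706) (cross=-53.174)
ex = (C−B)/|BC| = (0.9277,-0.3734); ey = (0.3734,0.9277)
P = B + -1.35·ex + 2.25·ey = (2.9039,0.3546)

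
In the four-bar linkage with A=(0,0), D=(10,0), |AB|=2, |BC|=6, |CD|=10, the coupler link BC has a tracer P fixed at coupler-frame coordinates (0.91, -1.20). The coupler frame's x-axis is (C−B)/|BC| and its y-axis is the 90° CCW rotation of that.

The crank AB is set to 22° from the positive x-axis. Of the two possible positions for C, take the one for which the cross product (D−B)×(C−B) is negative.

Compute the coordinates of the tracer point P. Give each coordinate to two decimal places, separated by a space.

0.60 -0.08

A=(0,0), D=(10.00,0)
B = A + 2.00·(cos22°, sin22°) = (1.8544, 0.7492)
|BD| = 8.1800
circle(B,6.00) ∩ circle(D,10.00): a=0.1780, h=5.9974
  candidates: C₊=(2.5810,6.7051) cross=49.058; C₋=(1.4824,-5.2392) cross=-49.058
  mode - wants cross < 0 → take C=(1.4824,-5.2392) (cross=-49.058)
ex = (C−B)/|BC| = (-0.0620,-0.9981); ey = (0.9981,-0.0620)
P = B + 0.91·ex + -1.20·ey = (0.6003,-0.0846)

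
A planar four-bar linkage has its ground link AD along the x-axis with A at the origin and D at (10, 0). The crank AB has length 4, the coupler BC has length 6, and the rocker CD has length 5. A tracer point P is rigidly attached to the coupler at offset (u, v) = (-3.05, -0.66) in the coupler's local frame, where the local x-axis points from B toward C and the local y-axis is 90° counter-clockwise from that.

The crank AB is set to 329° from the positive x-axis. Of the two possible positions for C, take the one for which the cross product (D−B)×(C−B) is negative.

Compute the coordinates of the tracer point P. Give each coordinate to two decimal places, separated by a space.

A=(0,0), D=(10.00,0)
B = A + 4.00·(cos329°, sin329°) = (3.4287, -2.0602)
|BD| = 6.8867
circle(B,6.00) ∩ circle(D,5.00): a=4.2420, h=4.2433
  candidates: C₊=(6.2070,3.2578) cross=29.222; C₋=(8.7458,-4.8401) cross=-29.222
  mode - wants cross < 0 → take C=(8.7458,-4.8401) (cross=-29.222)
ex = (C−B)/|BC| = (0.8862,-0.4633); ey = (0.4633,0.8862)
P = B + -3.05·ex + -0.66·ey = (0.4200,-1.2319)

0.42 -1.23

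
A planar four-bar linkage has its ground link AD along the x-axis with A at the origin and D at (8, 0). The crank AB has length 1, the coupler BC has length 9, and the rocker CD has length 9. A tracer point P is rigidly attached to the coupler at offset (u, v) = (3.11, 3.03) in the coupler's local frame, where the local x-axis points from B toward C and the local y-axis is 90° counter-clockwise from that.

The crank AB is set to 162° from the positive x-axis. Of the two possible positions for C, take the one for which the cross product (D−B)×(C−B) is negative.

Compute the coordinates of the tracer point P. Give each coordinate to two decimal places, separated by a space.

3.18 -1.02

A=(0,0), D=(8.00,0)
B = A + 1.00·(cos162°, sin162°) = (-0.9511, 0.3090)
|BD| = 8.9564
circle(B,9.00) ∩ circle(D,9.00): a=4.4782, h=7.8068
  candidates: C₊=(3.7938,7.9566) cross=69.921; C₋=(3.2551,-7.6476) cross=-69.921
  mode - wants cross < 0 → take C=(3.2551,-7.6476) (cross=-69.921)
ex = (C−B)/|BC| = (0.4674,-0.8841); ey = (0.8841,0.4674)
P = B + 3.11·ex + 3.03·ey = (3.1811,-1.0244)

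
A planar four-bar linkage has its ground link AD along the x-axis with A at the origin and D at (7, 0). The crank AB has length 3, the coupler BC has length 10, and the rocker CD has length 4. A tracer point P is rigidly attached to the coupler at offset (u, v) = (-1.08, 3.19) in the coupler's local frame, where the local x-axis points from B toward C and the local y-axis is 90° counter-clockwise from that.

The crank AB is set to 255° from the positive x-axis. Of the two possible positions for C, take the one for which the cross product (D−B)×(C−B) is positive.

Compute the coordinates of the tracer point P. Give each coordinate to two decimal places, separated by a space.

A=(0,0), D=(7.00,0)
B = A + 3.00·(cos255°, sin255°) = (-0.7765, -2.8978)
|BD| = 8.2988
circle(B,10.00) ∩ circle(D,4.00): a=9.2104, h=3.8947
  candidates: C₊=(6.4942,3.9679) cross=32.322; C₋=(9.2141,-3.3313) cross=-32.322
  mode + wants cross > 0 → take C=(6.4942,3.9679) (cross=32.322)
ex = (C−B)/|BC| = (0.7271,0.6866); ey = (-0.6866,0.7271)
P = B + -1.08·ex + 3.19·ey = (-3.7518,-1.3199)

-3.75 -1.32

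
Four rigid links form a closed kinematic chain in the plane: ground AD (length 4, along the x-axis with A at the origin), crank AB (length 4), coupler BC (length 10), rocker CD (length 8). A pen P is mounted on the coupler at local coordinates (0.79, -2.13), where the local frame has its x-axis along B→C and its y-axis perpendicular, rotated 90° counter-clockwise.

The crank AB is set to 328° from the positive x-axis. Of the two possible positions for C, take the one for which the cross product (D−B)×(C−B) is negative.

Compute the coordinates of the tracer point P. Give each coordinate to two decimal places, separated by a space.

5.56 -2.81

A=(0,0), D=(4.00,0)
B = A + 4.00·(cos328°, sin328°) = (3.3922, -2.1197)
|BD| = 2.2051
circle(B,10.00) ∩ circle(D,8.00): a=9.2654, h=3.7618
  candidates: C₊=(2.3300,7.8237) cross=8.295; C₋=(9.5622,5.7499) cross=-8.295
  mode - wants cross < 0 → take C=(9.5622,5.7499) (cross=-8.295)
ex = (C−B)/|BC| = (0.6170,0.7870); ey = (-0.7870,0.6170)
P = B + 0.79·ex + -2.13·ey = (5.5559,-2.8122)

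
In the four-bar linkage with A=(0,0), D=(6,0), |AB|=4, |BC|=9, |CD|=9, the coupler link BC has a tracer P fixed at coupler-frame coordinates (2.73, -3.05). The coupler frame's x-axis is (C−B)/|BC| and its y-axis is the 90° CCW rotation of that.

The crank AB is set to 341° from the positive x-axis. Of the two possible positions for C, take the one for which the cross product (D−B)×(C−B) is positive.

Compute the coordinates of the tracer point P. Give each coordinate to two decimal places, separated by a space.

5.57 2.38

A=(0,0), D=(6.00,0)
B = A + 4.00·(cos341°, sin341°) = (3.7821, -1.3023)
|BD| = 2.5720
circle(B,9.00) ∩ circle(D,9.00): a=1.2860, h=8.9076
  candidates: C₊=(0.3808,7.0303) cross=22.910; C₋=(9.4012,-8.3326) cross=-22.910
  mode + wants cross > 0 → take C=(0.3808,7.0303) (cross=22.910)
ex = (C−B)/|BC| = (-0.3779,0.9258); ey = (-0.9258,-0.3779)
P = B + 2.73·ex + -3.05·ey = (5.5742,2.3779)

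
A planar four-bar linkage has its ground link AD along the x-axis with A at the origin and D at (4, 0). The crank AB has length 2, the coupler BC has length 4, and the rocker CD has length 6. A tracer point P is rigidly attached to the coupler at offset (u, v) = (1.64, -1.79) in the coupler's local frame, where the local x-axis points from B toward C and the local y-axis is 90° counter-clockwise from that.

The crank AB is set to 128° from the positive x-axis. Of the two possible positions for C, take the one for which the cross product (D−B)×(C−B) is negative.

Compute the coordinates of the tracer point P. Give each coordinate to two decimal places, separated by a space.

-3.12 0.06

A=(0,0), D=(4.00,0)
B = A + 2.00·(cos128°, sin128°) = (-1.2313, 1.5760)
|BD| = 5.4636
circle(B,4.00) ∩ circle(D,6.00): a=0.9015, h=3.8971
  candidates: C₊=(0.7560,5.0474) cross=21.292; C₋=(-1.4923,-2.4155) cross=-21.292
  mode - wants cross < 0 → take C=(-1.4923,-2.4155) (cross=-21.292)
ex = (C−B)/|BC| = (-0.0652,-0.9979); ey = (0.9979,-0.0652)
P = B + 1.64·ex + -1.79·ey = (-3.1245,0.0563)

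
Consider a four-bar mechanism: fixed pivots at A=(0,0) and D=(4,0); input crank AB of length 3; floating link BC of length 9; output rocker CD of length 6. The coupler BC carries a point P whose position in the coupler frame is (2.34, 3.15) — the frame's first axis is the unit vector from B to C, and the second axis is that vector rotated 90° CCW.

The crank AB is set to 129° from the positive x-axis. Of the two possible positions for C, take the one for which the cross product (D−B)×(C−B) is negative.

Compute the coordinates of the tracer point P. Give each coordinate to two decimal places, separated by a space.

1.98 1.66

A=(0,0), D=(4.00,0)
B = A + 3.00·(cos129°, sin129°) = (-1.8880, 2.3314)
|BD| = 6.3327
circle(B,9.00) ∩ circle(D,6.00): a=6.7193, h=5.9875
  candidates: C₊=(6.5638,5.4247) cross=37.918; C₋=(2.1551,-5.7093) cross=-37.918
  mode - wants cross < 0 → take C=(2.1551,-5.7093) (cross=-37.918)
ex = (C−B)/|BC| = (0.4492,-0.8934); ey = (0.8934,0.4492)
P = B + 2.34·ex + 3.15·ey = (1.9775,1.6559)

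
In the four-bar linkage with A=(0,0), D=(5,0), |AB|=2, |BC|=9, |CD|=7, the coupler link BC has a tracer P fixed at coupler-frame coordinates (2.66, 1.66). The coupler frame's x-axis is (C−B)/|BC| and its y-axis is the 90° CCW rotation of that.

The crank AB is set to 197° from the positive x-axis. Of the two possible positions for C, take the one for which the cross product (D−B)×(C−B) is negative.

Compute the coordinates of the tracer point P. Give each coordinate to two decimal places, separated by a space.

1.14 -1.31

A=(0,0), D=(5.00,0)
B = A + 2.00·(cos197°, sin197°) = (-1.9126, -0.5847)
|BD| = 6.9373
circle(B,9.00) ∩ circle(D,7.00): a=5.7750, h=6.9028
  candidates: C₊=(3.2600,6.7803) cross=47.887; C₋=(4.4237,-6.9762) cross=-47.887
  mode - wants cross < 0 → take C=(4.4237,-6.9762) (cross=-47.887)
ex = (C−B)/|BC| = (0.7040,-0.7102); ey = (0.7102,0.7040)
P = B + 2.66·ex + 1.66·ey = (1.1390,-1.3051)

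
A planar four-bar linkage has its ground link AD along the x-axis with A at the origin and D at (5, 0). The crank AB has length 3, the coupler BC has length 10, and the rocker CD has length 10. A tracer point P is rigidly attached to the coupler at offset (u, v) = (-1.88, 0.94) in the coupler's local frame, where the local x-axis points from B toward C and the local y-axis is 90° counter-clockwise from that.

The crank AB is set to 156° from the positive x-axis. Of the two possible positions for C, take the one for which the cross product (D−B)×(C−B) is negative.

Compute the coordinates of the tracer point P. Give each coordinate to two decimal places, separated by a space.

-2.29 3.27

A=(0,0), D=(5.00,0)
B = A + 3.00·(cos156°, sin156°) = (-2.7406, 1.2202)
|BD| = 7.8362
circle(B,10.00) ∩ circle(D,10.00): a=3.9181, h=9.2005
  candidates: C₊=(2.5623,9.6983) cross=72.097; C₋=(-0.3030,-8.4781) cross=-72.097
  mode - wants cross < 0 → take C=(-0.3030,-8.4781) (cross=-72.097)
ex = (C−B)/|BC| = (0.2438,-0.9698); ey = (0.9698,0.2438)
P = B + -1.88·ex + 0.94·ey = (-2.2873,3.2726)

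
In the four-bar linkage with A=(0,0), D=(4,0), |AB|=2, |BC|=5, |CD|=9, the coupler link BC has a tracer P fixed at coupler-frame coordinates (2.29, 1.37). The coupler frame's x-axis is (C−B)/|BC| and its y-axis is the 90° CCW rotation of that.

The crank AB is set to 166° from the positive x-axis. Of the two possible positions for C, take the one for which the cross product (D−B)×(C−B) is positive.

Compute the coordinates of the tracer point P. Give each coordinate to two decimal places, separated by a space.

-3.87 2.33

A=(0,0), D=(4.00,0)
B = A + 2.00·(cos166°, sin166°) = (-1.9406, 0.4838)
|BD| = 5.9603
circle(B,5.00) ∩ circle(D,9.00): a=-1.7176, h=4.6957
  candidates: C₊=(-3.2714,5.3035) cross=27.988; C₋=(-4.0338,-4.0569) cross=-27.988
  mode + wants cross > 0 → take C=(-3.2714,5.3035) (cross=27.988)
ex = (C−B)/|BC| = (-0.2662,0.9639); ey = (-0.9639,-0.2662)
P = B + 2.29·ex + 1.37·ey = (-3.8707,2.3266)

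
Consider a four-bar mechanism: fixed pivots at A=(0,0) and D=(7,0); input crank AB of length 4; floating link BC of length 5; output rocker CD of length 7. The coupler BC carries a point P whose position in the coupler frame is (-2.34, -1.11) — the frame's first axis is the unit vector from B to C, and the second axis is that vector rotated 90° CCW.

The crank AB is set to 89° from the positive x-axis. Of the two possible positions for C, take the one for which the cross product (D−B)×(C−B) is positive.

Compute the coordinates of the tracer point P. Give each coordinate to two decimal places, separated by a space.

-1.40 1.87

A=(0,0), D=(7.00,0)
B = A + 4.00·(cos89°, sin89°) = (0.0698, 3.9994)
|BD| = 8.0014
circle(B,5.00) ∩ circle(D,7.00): a=2.5010, h=4.3296
  candidates: C₊=(4.4000,6.4992) cross=34.643; C₋=(0.0719,-1.0006) cross=-34.643
  mode + wants cross > 0 → take C=(4.4000,6.4992) (cross=34.643)
ex = (C−B)/|BC| = (0.8660,0.5000); ey = (-0.5000,0.8660)
P = B + -2.34·ex + -1.11·ey = (-1.4018,1.8682)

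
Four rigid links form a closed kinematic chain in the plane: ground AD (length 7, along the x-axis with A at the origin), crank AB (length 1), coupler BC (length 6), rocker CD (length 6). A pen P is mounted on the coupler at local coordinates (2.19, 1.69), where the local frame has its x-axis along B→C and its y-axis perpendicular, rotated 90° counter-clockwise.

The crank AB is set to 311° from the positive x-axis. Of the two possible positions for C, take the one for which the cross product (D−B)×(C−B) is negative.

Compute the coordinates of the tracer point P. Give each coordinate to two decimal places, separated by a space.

A=(0,0), D=(7.00,0)
B = A + 1.00·(cos311°, sin311°) = (0.6561, -0.7547)
|BD| = 6.3887
circle(B,6.00) ∩ circle(D,6.00): a=3.1943, h=5.0790
  candidates: C₊=(3.2280,4.6661) cross=32.448; C₋=(4.4280,-5.4208) cross=-32.448
  mode - wants cross < 0 → take C=(4.4280,-5.4208) (cross=-32.448)
ex = (C−B)/|BC| = (0.6287,-0.7777); ey = (0.7777,0.6287)
P = B + 2.19·ex + 1.69·ey = (3.3471,-1.3954)

3.35 -1.40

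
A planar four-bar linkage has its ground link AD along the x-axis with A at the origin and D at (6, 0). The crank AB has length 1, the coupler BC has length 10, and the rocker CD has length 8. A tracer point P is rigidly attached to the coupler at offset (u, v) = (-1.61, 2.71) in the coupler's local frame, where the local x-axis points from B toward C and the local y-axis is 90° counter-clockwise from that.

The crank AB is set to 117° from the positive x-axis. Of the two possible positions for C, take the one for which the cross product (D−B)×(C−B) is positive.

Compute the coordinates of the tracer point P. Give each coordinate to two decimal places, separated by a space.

-3.51 1.66

A=(0,0), D=(6.00,0)
B = A + 1.00·(cos117°, sin117°) = (-0.4540, 0.8910)
|BD| = 6.5152
circle(B,10.00) ∩ circle(D,8.00): a=6.0204, h=7.9847
  candidates: C₊=(6.6018,7.9773) cross=52.022; C₋=(4.4178,-7.8420) cross=-52.022
  mode + wants cross > 0 → take C=(6.6018,7.9773) (cross=52.022)
ex = (C−B)/|BC| = (0.7056,0.7086); ey = (-0.7086,0.7056)
P = B + -1.61·ex + 2.71·ey = (-3.5104,1.6622)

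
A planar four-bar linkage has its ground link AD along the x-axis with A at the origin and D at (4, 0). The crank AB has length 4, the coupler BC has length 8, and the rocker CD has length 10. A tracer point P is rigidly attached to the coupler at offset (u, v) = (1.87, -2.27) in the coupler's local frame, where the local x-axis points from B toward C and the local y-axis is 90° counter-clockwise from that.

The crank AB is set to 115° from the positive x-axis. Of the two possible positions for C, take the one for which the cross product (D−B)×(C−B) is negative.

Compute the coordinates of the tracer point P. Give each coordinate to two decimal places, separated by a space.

A=(0,0), D=(4.00,0)
B = A + 4.00·(cos115°, sin115°) = (-1.6905, 3.6252)
|BD| = 6.7471
circle(B,8.00) ∩ circle(D,10.00): a=0.7058, h=7.9688
  candidates: C₊=(3.1864,9.9668) cross=53.767; C₋=(-5.3769,-3.4748) cross=-53.767
  mode - wants cross < 0 → take C=(-5.3769,-3.4748) (cross=-53.767)
ex = (C−B)/|BC| = (-0.4608,-0.8875); ey = (0.8875,-0.4608)
P = B + 1.87·ex + -2.27·ey = (-4.5668,3.0116)

-4.57 3.01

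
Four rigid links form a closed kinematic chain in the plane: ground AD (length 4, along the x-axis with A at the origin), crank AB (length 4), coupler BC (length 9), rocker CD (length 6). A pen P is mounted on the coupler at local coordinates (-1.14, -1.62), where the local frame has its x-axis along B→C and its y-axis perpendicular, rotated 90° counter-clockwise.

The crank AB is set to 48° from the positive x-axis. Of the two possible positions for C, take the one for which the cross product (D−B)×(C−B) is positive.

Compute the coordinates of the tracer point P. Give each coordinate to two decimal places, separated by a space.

0.71 2.72

A=(0,0), D=(4.00,0)
B = A + 4.00·(cos48°, sin48°) = (2.6765, 2.9726)
|BD| = 3.2539
circle(B,9.00) ∩ circle(D,6.00): a=8.5417, h=2.8353
  candidates: C₊=(8.7409,-3.6775) cross=9.226; C₋=(3.5606,-5.9839) cross=-9.226
  mode + wants cross > 0 → take C=(8.7409,-3.6775) (cross=9.226)
ex = (C−B)/|BC| = (0.6738,-0.7389); ey = (0.7389,0.6738)
P = B + -1.14·ex + -1.62·ey = (0.7114,2.7233)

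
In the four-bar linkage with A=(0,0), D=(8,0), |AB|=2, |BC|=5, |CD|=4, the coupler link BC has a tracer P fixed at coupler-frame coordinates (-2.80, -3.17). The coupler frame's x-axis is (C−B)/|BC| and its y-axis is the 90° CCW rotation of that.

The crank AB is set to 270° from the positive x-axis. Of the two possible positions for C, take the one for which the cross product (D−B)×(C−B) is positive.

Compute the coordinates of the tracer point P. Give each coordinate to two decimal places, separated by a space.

-0.47 -6.20

A=(0,0), D=(8.00,0)
B = A + 2.00·(cos270°, sin270°) = (-0.0000, -2.0000)
|BD| = 8.2462
circle(B,5.00) ∩ circle(D,4.00): a=4.6688, h=1.7895
  candidates: C₊=(4.0954,0.8684) cross=14.756; C₋=(4.9634,-2.6037) cross=-14.756
  mode + wants cross > 0 → take C=(4.0954,0.8684) (cross=14.756)
ex = (C−B)/|BC| = (0.8191,0.5737); ey = (-0.5737,0.8191)
P = B + -2.80·ex + -3.17·ey = (-0.4749,-6.2028)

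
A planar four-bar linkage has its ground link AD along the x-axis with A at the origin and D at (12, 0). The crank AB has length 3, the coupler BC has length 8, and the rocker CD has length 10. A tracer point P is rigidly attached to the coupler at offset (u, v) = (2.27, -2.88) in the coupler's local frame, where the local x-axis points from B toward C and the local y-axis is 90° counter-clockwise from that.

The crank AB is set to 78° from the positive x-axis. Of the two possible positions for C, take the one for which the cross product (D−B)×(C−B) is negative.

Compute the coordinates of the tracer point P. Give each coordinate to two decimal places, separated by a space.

-1.39 -0.13

A=(0,0), D=(12.00,0)
B = A + 3.00·(cos78°, sin78°) = (0.6237, 2.9344)
|BD| = 11.7486
circle(B,8.00) ∩ circle(D,10.00): a=4.3422, h=6.7190
  candidates: C₊=(6.5065,8.3559) cross=78.939; C₋=(3.1501,-4.6562) cross=-78.939
  mode - wants cross < 0 → take C=(3.1501,-4.6562) (cross=-78.939)
ex = (C−B)/|BC| = (0.3158,-0.9488); ey = (0.9488,0.3158)
P = B + 2.27·ex + -2.88·ey = (-1.3920,-0.1289)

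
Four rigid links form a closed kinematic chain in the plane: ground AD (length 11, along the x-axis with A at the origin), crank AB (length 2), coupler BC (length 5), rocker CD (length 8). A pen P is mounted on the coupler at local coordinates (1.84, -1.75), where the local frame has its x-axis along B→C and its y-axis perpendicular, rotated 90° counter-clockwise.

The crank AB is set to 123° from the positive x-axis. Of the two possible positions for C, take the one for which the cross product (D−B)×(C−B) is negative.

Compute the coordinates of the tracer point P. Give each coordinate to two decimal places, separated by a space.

-0.53 -0.80

A=(0,0), D=(11.00,0)
B = A + 2.00·(cos123°, sin123°) = (-1.0893, 1.6773)
|BD| = 12.2051
circle(B,5.00) ∩ circle(D,8.00): a=4.5048, h=2.1694
  candidates: C₊=(3.6710,3.2071) cross=26.478; C₋=(3.0747,-1.0906) cross=-26.478
  mode - wants cross < 0 → take C=(3.0747,-1.0906) (cross=-26.478)
ex = (C−B)/|BC| = (0.8328,-0.5536); ey = (0.5536,0.8328)
P = B + 1.84·ex + -1.75·ey = (-0.5257,-0.7986)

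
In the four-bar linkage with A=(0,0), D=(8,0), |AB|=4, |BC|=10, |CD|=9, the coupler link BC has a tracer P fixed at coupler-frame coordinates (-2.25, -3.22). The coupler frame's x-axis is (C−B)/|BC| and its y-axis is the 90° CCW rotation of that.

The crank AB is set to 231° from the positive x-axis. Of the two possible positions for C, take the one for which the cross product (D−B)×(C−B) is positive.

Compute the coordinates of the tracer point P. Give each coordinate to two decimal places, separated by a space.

-0.43 -6.44

A=(0,0), D=(8.00,0)
B = A + 4.00·(cos231°, sin231°) = (-2.5173, -3.1086)
|BD| = 10.9671
circle(B,10.00) ∩ circle(D,9.00): a=6.3498, h=7.7253
  candidates: C₊=(1.3823,6.0997) cross=84.724; C₋=(5.7618,-8.7172) cross=-84.724
  mode + wants cross > 0 → take C=(1.3823,6.0997) (cross=84.724)
ex = (C−B)/|BC| = (0.3900,0.9208); ey = (-0.9208,0.3900)
P = B + -2.25·ex + -3.22·ey = (-0.4296,-6.4361)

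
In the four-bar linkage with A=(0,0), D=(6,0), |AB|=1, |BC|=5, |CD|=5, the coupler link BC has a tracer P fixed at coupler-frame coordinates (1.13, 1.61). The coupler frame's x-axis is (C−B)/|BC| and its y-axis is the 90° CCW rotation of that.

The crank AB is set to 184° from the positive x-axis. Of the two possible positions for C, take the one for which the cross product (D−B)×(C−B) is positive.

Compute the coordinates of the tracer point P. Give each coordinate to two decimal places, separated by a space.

A=(0,0), D=(6.00,0)
B = A + 1.00·(cos184°, sin184°) = (-0.9976, -0.0698)
|BD| = 6.9979
circle(B,5.00) ∩ circle(D,5.00): a=3.4990, h=3.5717
  candidates: C₊=(2.4656,3.5367) cross=24.995; C₋=(2.5368,-3.6064) cross=-24.995
  mode + wants cross > 0 → take C=(2.4656,3.5367) (cross=24.995)
ex = (C−B)/|BC| = (0.6926,0.7213); ey = (-0.7213,0.6926)
P = B + 1.13·ex + 1.61·ey = (-1.3762,1.8604)

-1.38 1.86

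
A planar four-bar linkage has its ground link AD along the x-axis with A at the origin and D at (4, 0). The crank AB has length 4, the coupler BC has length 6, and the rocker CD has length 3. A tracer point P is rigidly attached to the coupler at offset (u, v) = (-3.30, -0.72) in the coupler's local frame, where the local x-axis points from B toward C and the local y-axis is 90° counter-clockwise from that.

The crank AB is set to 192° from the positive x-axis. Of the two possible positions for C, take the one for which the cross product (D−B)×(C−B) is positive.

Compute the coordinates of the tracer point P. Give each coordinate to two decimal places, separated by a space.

-6.60 -2.88

A=(0,0), D=(4.00,0)
B = A + 4.00·(cos192°, sin192°) = (-3.9126, -0.8316)
|BD| = 7.9562
circle(B,6.00) ∩ circle(D,3.00): a=5.6749, h=1.9483
  candidates: C₊=(1.5276,1.6991) cross=15.501; C₋=(1.9349,-2.1760) cross=-15.501
  mode + wants cross > 0 → take C=(1.5276,1.6991) (cross=15.501)
ex = (C−B)/|BC| = (0.9067,0.4218); ey = (-0.4218,0.9067)
P = B + -3.30·ex + -0.72·ey = (-6.6010,-2.8764)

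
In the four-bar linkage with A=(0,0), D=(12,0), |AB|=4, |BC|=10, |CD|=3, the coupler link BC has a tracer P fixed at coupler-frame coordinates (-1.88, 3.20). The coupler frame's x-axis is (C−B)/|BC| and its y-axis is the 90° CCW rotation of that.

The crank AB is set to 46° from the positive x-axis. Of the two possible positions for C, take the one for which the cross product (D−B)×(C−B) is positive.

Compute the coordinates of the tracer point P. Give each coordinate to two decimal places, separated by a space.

A=(0,0), D=(12.00,0)
B = A + 4.00·(cos46°, sin46°) = (2.7786, 2.8774)
|BD| = 9.6599
circle(B,10.00) ∩ circle(D,3.00): a=9.5401, h=2.9976
  candidates: C₊=(12.7786,2.8972) cross=28.956; C₋=(10.9928,-2.8259) cross=-28.956
  mode + wants cross > 0 → take C=(12.7786,2.8972) (cross=28.956)
ex = (C−B)/|BC| = (1.0000,0.0020); ey = (-0.0020,1.0000)
P = B + -1.88·ex + 3.20·ey = (0.8923,6.0736)

0.89 6.07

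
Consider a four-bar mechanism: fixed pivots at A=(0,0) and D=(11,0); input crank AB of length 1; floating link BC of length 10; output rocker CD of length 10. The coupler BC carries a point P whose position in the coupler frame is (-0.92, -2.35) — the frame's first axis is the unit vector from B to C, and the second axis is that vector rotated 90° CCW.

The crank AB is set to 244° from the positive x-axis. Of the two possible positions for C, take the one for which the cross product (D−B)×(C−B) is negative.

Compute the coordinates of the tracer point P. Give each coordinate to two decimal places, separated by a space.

-2.84 -1.68

A=(0,0), D=(11.00,0)
B = A + 1.00·(cos244°, sin244°) = (-0.4384, -0.8988)
|BD| = 11.4736
circle(B,10.00) ∩ circle(D,10.00): a=5.7368, h=8.1908
  candidates: C₊=(4.6392,7.7162) cross=93.978; C₋=(5.9224,-8.6150) cross=-93.978
  mode - wants cross < 0 → take C=(5.9224,-8.6150) (cross=-93.978)
ex = (C−B)/|BC| = (0.6361,-0.7716); ey = (0.7716,0.6361)
P = B + -0.92·ex + -2.35·ey = (-2.8369,-1.6837)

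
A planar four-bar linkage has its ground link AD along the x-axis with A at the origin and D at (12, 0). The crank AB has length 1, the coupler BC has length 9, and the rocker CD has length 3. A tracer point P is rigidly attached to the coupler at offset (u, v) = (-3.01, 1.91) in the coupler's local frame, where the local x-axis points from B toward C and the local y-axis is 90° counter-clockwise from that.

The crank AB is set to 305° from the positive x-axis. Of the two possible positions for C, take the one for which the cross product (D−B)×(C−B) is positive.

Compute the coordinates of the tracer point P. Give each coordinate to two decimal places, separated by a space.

A=(0,0), D=(12.00,0)
B = A + 1.00·(cos305°, sin305°) = (0.5736, -0.8192)
|BD| = 11.4557
circle(B,9.00) ∩ circle(D,3.00): a=8.8704, h=1.5218
  candidates: C₊=(9.3125,1.3331) cross=17.434; C₋=(9.5301,-1.7028) cross=-17.434
  mode + wants cross > 0 → take C=(9.3125,1.3331) (cross=17.434)
ex = (C−B)/|BC| = (0.9710,0.2391); ey = (-0.2391,0.9710)
P = B + -3.01·ex + 1.91·ey = (-2.8058,0.3156)

-2.81 0.32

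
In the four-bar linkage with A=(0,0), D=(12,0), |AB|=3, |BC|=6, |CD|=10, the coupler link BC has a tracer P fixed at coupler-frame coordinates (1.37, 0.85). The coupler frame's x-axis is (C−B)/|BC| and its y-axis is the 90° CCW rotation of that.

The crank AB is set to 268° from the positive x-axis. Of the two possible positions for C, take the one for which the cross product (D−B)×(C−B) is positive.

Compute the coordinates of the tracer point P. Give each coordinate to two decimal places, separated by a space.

A=(0,0), D=(12.00,0)
B = A + 3.00·(cos268°, sin268°) = (-0.1047, -2.9982)
|BD| = 12.4705
circle(B,6.00) ∩ circle(D,10.00): a=3.6692, h=4.7473
  candidates: C₊=(2.3155,2.4921) cross=59.201; C₋=(4.5982,-6.7241) cross=-59.201
  mode + wants cross > 0 → take C=(2.3155,2.4921) (cross=59.201)
ex = (C−B)/|BC| = (0.4034,0.9150); ey = (-0.9150,0.4034)
P = B + 1.37·ex + 0.85·ey = (-0.3299,-1.4017)

-0.33 -1.40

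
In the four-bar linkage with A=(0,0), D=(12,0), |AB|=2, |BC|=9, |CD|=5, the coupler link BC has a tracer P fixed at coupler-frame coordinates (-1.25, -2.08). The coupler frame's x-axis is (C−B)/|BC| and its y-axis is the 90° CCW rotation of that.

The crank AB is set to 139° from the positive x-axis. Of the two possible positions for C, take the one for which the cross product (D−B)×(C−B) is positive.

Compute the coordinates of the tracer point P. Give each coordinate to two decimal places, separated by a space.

-2.58 -0.87

A=(0,0), D=(12.00,0)
B = A + 2.00·(cos139°, sin139°) = (-1.5094, 1.3121)
|BD| = 13.5730
circle(B,9.00) ∩ circle(D,5.00): a=8.8494, h=1.6395
  candidates: C₊=(7.4570,2.0884) cross=22.252; C₋=(7.1401,-1.1752) cross=-22.252
  mode + wants cross > 0 → take C=(7.4570,2.0884) (cross=22.252)
ex = (C−B)/|BC| = (0.9963,0.0863); ey = (-0.0863,0.9963)
P = B + -1.25·ex + -2.08·ey = (-2.5753,-0.8679)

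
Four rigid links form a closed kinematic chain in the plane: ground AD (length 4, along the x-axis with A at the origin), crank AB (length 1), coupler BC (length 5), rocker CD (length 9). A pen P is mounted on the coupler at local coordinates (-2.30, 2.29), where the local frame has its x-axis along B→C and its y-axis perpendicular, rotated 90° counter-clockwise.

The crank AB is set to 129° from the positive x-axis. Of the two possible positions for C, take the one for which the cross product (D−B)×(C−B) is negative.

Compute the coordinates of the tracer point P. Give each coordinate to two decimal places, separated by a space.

2.56 0.17

A=(0,0), D=(4.00,0)
B = A + 1.00·(cos129°, sin129°) = (-0.6293, 0.7771)
|BD| = 4.6941
circle(B,5.00) ∩ circle(D,9.00): a=-3.6179, h=3.4512
  candidates: C₊=(-3.6259,4.7797) cross=16.200; C₋=(-4.7687,-2.0275) cross=-16.200
  mode - wants cross < 0 → take C=(-4.7687,-2.0275) (cross=-16.200)
ex = (C−B)/|BC| = (-0.8279,-0.5609); ey = (0.5609,-0.8279)
P = B + -2.30·ex + 2.29·ey = (2.5593,0.1715)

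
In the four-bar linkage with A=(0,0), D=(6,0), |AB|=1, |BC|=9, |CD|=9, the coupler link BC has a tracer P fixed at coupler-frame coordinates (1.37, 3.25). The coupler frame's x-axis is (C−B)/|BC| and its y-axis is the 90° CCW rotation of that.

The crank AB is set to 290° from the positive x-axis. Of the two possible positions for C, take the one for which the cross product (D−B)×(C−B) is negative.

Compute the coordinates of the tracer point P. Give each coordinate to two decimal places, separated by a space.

3.85 -0.62

A=(0,0), D=(6.00,0)
B = A + 1.00·(cos290°, sin290°) = (0.3420, -0.9397)
|BD| = 5.7355
circle(B,9.00) ∩ circle(D,9.00): a=2.8677, h=8.5309
  candidates: C₊=(1.7733,7.9458) cross=48.929; C₋=(4.5687,-8.8855) cross=-48.929
  mode - wants cross < 0 → take C=(4.5687,-8.8855) (cross=-48.929)
ex = (C−B)/|BC| = (0.4696,-0.8829); ey = (0.8829,0.4696)
P = B + 1.37·ex + 3.25·ey = (3.8547,-0.6229)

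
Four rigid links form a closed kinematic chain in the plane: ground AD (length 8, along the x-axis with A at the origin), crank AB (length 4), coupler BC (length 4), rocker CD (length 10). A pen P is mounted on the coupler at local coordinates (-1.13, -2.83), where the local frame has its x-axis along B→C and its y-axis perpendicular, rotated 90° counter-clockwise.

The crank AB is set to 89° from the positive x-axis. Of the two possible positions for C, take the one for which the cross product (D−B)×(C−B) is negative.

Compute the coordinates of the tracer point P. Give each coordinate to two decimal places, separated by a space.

-1.78 6.42

A=(0,0), D=(8.00,0)
B = A + 4.00·(cos89°, sin89°) = (0.0698, 3.9994)
|BD| = 8.8816
circle(B,4.00) ∩ circle(D,10.00): a=-0.2881, h=3.9896
  candidates: C₊=(1.6091,7.6913) cross=35.434; C₋=(-1.9839,0.5669) cross=-35.434
  mode - wants cross < 0 → take C=(-1.9839,0.5669) (cross=-35.434)
ex = (C−B)/|BC| = (-0.5134,-0.8581); ey = (0.8581,-0.5134)
P = B + -1.13·ex + -2.83·ey = (-1.7785,6.4221)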